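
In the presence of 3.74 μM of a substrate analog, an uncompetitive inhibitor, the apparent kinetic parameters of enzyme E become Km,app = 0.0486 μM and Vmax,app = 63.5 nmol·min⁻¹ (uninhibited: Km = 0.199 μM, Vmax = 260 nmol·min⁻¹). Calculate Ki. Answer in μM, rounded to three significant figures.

Uncompetitive: Vmax,app = Vmax/α (and Km,app = Km/α) with α = 1 + [I]/Ki.
α = Vmax/Vmax,app = 260/63.5 = 4.094.
Since α = 1 + [I]/Ki, [I]/Ki = 4.094 − 1 = 3.094 and Ki = 3.74/3.094 = 1.21 μM.

1.21 μM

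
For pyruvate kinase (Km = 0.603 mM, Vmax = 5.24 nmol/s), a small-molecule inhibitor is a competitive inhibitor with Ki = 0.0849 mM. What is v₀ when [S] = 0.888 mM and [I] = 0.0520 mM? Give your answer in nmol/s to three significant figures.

With α = 1 + [I]/Ki = 1 + 0.0520/0.0849 = 1.612, the competitive rate law is v = Vmax[S] / (αKm + [S]).
v = 5.24×0.888 / (1.612×0.603 + 0.888) = 4.653/1.860 = 2.50 nmol/s.

2.50 nmol/s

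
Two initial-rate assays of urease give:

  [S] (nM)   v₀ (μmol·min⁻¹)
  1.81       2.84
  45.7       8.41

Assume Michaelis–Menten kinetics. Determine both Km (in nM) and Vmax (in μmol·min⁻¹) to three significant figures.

Km = 4.02 nM; Vmax = 9.15 μmol·min⁻¹

In reciprocal form, 1/v = (Km/Vmax)·(1/[S]) + 1/Vmax. The two points give (1/[S], 1/v) = (0.5525, 0.3521) and (0.02188, 0.1189).
Slope = (0.3521 − 0.1189)/(0.5525 − 0.02188) = 0.4395; intercept = 0.3521 − 0.4395×0.5525 = 0.1093.
Vmax = 1/intercept = 9.15 μmol·min⁻¹; Km = slope × Vmax = 0.4395 × 9.15 = 4.02 nM.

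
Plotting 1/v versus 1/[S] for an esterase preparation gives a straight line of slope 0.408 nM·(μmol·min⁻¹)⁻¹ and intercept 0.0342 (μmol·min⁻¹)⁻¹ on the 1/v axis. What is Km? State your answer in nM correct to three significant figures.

11.9 nM

y-intercept = 1/Vmax ⇒ Vmax = 29.2 μmol·min⁻¹; slope = Km/Vmax ⇒ Km = slope × Vmax.
Km = 0.408 × 29.2 = 11.9 nM.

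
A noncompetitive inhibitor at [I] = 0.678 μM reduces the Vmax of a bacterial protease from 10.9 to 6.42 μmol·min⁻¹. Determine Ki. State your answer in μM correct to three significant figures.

Noncompetitive: Vmax,app = Vmax/α with α = 1 + [I]/Ki.
α = Vmax/Vmax,app = 10.9/6.42 = 1.698.
Ki = [I]/(α − 1) = 0.678/0.6978 = 0.972 μM.

0.972 μM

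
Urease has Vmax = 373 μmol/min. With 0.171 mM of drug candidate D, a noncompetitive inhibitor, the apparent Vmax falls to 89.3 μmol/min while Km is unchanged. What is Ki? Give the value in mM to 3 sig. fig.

0.0538 mM

Noncompetitive: Vmax,app = Vmax/α with α = 1 + [I]/Ki.
α = Vmax/Vmax,app = 373/89.3 = 4.177.
Since α = 1 + [I]/Ki, [I]/Ki = 4.177 − 1 = 3.177 and Ki = 0.171/3.177 = 0.0538 mM.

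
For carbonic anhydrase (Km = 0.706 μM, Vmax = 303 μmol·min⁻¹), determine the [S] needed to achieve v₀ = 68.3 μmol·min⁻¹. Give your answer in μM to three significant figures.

0.205 μM

The required fractional saturation is v/Vmax = 68.3/303 = 0.2254.
Then [S]/(Km+[S]) = 0.2254 ⇒ [S] = 0.706 × 0.2254/(1 − 0.2254) = 0.205 μM.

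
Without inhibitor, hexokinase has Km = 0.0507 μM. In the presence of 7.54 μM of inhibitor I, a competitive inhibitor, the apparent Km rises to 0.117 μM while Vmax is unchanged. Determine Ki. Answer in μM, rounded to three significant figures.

Competitive: Km,app = α·Km with α = 1 + [I]/Ki.
α = Km,app/Km = 0.117/0.0507 = 2.308.
Ki = [I]/(α − 1) = 7.54/1.308 = 5.77 μM.

5.77 μM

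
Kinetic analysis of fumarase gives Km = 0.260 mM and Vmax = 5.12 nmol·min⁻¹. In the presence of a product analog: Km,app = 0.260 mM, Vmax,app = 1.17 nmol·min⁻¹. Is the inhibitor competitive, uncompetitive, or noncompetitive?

noncompetitive

Vmax decreases (5.12 → 1.17 nmol·min⁻¹) while Km is unchanged — pure noncompetitive inhibition.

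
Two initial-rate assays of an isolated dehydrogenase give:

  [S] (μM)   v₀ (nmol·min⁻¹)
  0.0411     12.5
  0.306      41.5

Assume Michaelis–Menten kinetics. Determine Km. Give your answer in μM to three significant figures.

In reciprocal form, 1/v = (Km/Vmax)·(1/[S]) + 1/Vmax. The two points give (1/[S], 1/v) = (24.33, 0.08000) and (3.268, 0.02410).
Slope = (0.08000 − 0.02410)/(24.33 − 3.268) = 0.002654; intercept = 0.08000 − 0.002654×24.33 = 0.01542.
Vmax = 1/intercept = 64.8 nmol·min⁻¹; Km = slope × Vmax = 0.002654 × 64.8 = 0.172 μM.

0.172 μM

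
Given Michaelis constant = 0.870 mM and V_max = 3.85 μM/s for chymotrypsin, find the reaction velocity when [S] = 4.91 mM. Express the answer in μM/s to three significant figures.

v = Vmax·[S]/(Km + [S]) = 3.85 × 4.91 / (0.870 + 4.91)
  = 18.90 / 5.780 = 3.27 μM/s.

3.27 μM/s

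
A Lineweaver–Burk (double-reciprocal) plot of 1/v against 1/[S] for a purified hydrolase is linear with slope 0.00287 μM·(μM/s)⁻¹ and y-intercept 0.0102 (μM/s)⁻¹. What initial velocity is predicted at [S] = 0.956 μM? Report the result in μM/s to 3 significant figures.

75.7 μM/s

The y-intercept is 1/Vmax, so Vmax = 1/0.0102 = 98.0 μM/s.
The slope is Km/Vmax, so Km = 0.00287 × 98.0 = 0.281 μM.
Then v = 98.0 × 0.956/(0.281 + 0.956) = 75.7 μM/s.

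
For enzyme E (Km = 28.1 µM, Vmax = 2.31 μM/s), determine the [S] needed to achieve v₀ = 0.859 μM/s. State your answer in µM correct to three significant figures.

Rearranging v = Vmax[S]/(Km+[S]) gives [S] = Km·v/(Vmax − v).
[S] = 28.1 × 0.859 / (2.31 − 0.859) = 24.14/1.451 = 16.6 µM.

16.6 µM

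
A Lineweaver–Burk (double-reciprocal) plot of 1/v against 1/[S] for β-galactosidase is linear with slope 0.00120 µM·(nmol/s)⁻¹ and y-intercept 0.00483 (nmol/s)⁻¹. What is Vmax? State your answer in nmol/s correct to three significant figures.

The y-intercept of a Lineweaver–Burk plot equals 1/Vmax, so Vmax = 1/0.00483 = 207 nmol/s.

207 nmol/s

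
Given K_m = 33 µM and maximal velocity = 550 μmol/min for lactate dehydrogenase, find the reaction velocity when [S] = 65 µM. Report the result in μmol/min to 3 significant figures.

365 μmol/min

[S]/(Km+[S]) = 65/98.00 = 0.6633, the fractional saturation.
v = 0.6633 × Vmax = 0.6633 × 550 = 365 μmol/min.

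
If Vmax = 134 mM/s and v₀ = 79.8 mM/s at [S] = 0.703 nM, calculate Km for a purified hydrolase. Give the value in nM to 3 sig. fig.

v/Vmax = 79.8/134 = 0.5955 = [S]/(Km+[S]).
So Km + [S] = [S]/0.5955 = 1.180 nM, giving Km = 1.180 − 0.703 = 0.477 nM.

0.477 nM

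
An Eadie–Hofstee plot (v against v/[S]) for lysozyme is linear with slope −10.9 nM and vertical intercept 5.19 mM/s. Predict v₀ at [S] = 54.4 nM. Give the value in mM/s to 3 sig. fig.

In the Eadie–Hofstee form v = Vmax − Km·(v/[S]), the slope is −Km and the intercept is Vmax, so Km = 10.9 nM and Vmax = 5.19 mM/s.
v = 5.19 × 54.4/(10.9 + 54.4) = 4.32 mM/s.

4.32 mM/s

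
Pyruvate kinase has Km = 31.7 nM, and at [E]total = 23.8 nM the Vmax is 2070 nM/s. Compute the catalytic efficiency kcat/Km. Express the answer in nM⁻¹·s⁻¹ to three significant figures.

2.74 nM⁻¹·s⁻¹

kcat = Vmax/[E]total = 2070/23.8 = 87.0 s⁻¹.
kcat/Km = 87.0/31.7 = 2.74 nM⁻¹·s⁻¹.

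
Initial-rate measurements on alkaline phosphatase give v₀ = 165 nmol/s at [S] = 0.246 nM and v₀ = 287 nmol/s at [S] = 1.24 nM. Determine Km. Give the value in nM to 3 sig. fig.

0.278 nM

From v = Vmax[S]/(Km+[S]), each point gives Vmax = v(Km+[S])/[S].
Equating: 165(Km+0.246)/0.246 = 287(Km+1.24)/1.24.
670.7·Km + 165 = 231.5·Km + 287, so (670.7 − 231.5)·Km = 287 − 165.
Km = 122.0/439.3 = 0.278 nM; then Vmax = 165(0.278+0.246)/0.246 = 351 nmol/s.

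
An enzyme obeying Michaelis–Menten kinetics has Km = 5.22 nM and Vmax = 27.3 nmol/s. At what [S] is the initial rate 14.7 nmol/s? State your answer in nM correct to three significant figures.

6.09 nM

The required fractional saturation is v/Vmax = 14.7/27.3 = 0.5385.
Then [S]/(Km+[S]) = 0.5385 ⇒ [S] = 5.22 × 0.5385/(1 − 0.5385) = 6.09 nM.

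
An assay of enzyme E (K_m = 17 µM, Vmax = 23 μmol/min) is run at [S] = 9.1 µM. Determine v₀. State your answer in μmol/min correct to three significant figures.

8.02 μmol/min

v = Vmax·[S]/(Km + [S]) = 23 × 9.1 / (17 + 9.1)
  = 209.3 / 26.10 = 8.02 μmol/min.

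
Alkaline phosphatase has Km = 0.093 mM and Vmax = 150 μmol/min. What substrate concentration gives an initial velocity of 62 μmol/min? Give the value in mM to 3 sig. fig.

The required fractional saturation is v/Vmax = 62/150 = 0.4133.
Then [S]/(Km+[S]) = 0.4133 ⇒ [S] = 0.093 × 0.4133/(1 − 0.4133) = 0.0655 mM.

0.0655 mM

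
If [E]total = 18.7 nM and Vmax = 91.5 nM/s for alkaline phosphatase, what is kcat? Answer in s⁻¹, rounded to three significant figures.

kcat = Vmax/[E]total = 91.5 nM/s / 18.7 nM = 4.89 s⁻¹.

4.89 s⁻¹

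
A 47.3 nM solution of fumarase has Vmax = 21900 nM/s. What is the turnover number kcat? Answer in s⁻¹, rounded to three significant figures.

463 s⁻¹

kcat = Vmax/[E]total = 21900 nM/s / 47.3 nM = 463 s⁻¹.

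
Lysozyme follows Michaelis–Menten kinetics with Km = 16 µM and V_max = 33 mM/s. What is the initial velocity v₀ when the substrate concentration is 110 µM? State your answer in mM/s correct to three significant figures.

28.8 mM/s

v = Vmax·[S]/(Km + [S]) = 33 × 110 / (16 + 110)
  = 3630 / 126.0 = 28.8 mM/s.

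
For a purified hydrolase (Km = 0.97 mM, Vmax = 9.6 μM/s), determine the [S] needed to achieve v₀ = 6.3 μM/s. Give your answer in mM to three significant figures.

The required fractional saturation is v/Vmax = 6.3/9.6 = 0.6562.
Then [S]/(Km+[S]) = 0.6562 ⇒ [S] = 0.97 × 0.6562/(1 − 0.6562) = 1.85 mM.

1.85 mM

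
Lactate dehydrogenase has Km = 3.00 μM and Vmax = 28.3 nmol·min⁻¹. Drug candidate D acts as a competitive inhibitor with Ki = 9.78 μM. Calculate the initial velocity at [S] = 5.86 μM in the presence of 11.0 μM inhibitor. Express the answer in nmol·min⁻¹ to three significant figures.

13.6 nmol·min⁻¹

With α = 1 + [I]/Ki = 1 + 11.0/9.78 = 2.125, the competitive rate law is v = Vmax[S] / (αKm + [S]).
v = 28.3×5.86 / (2.125×3.00 + 5.86) = 165.8/12.23 = 13.6 nmol·min⁻¹.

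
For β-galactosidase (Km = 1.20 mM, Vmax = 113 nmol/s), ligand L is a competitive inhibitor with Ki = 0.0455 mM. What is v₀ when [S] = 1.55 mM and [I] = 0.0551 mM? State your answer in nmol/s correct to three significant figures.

α = 1 + [I]/Ki = 1 + 0.0551/0.0455 = 2.211.
For a competitive inhibitor, Vmax is unchanged and the apparent Km becomes α·Km: Km,app = 2.65 mM, Vmax,app = 113 nmol/s.
v = Vmax,app·[S]/(Km,app + [S]) = 113 × 1.55/(2.65 + 1.55) = 41.7 nmol/s.

41.7 nmol/s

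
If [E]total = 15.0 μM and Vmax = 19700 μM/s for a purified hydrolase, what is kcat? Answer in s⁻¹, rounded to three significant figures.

kcat = Vmax/[E]total = 19700 μM/s / 15.0 μM = 1310 s⁻¹.

1310 s⁻¹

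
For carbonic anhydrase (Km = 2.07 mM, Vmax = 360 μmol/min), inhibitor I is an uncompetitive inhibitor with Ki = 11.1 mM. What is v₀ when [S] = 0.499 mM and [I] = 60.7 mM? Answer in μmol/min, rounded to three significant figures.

33.9 μmol/min

With α = 1 + [I]/Ki = 1 + 60.7/11.1 = 6.468, the uncompetitive rate law is v = (Vmax/α)·[S] / (Km/α + [S]).
v = (360/6.468)×0.499 / (2.07/6.468 + 0.499) = 27.77/0.8190 = 33.9 μmol/min.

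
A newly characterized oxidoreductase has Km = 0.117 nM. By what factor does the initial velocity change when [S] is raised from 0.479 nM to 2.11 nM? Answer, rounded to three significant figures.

The fractional saturations are [S]/(Km+[S]) = 0.479/0.5960 = 0.8037 and 2.11/2.227 = 0.9475.
v₂/v₁ is just their ratio: 0.9475/0.8037 = 1.18.

1.18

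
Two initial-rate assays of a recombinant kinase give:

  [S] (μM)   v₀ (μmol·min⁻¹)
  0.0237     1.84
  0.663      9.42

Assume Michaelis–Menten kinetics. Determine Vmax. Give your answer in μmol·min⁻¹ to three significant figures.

From v = Vmax[S]/(Km+[S]), each point gives Vmax = v(Km+[S])/[S].
Equating: 1.84(Km+0.0237)/0.0237 = 9.42(Km+0.663)/0.663.
77.64·Km + 1.84 = 14.21·Km + 9.42, so (77.64 − 14.21)·Km = 9.42 − 1.84.
Km = 7.580/63.43 = 0.120 μM; then Vmax = 1.84(0.120+0.0237)/0.0237 = 11.1 μmol·min⁻¹.

11.1 μmol·min⁻¹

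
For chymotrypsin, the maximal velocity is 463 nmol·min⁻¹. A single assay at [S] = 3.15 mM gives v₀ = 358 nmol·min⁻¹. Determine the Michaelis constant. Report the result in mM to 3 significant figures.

0.924 mM

From v = Vmax[S]/(Km+[S]), Km = [S](Vmax − v)/v.
Km = 3.15 × (463 − 358) / 358 = 330.8/358 = 0.924 mM.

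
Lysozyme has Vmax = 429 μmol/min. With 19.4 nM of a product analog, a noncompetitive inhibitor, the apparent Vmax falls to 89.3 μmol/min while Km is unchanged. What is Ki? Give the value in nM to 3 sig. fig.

5.10 nM

Noncompetitive: Vmax,app = Vmax/α with α = 1 + [I]/Ki.
α = Vmax/Vmax,app = 429/89.3 = 4.804.
Ki = [I]/(α − 1) = 19.4/3.804 = 5.10 nM.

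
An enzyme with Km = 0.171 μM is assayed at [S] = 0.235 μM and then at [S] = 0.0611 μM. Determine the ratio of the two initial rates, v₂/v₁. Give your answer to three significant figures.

0.455

Since Vmax cancels, v₂/v₁ = [S]₂(Km+[S]₁) / [S]₁(Km+[S]₂).
= 0.0611×(0.171+0.235) / (0.235×(0.171+0.0611)) = 0.02481/0.05454 = 0.455.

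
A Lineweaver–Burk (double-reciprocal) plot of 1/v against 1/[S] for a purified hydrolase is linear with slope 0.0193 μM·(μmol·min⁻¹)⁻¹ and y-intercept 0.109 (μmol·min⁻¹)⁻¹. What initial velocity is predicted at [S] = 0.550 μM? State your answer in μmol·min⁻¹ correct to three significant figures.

6.94 μmol·min⁻¹

The y-intercept is 1/Vmax, so Vmax = 1/0.109 = 9.17 μmol·min⁻¹.
The slope is Km/Vmax, so Km = 0.0193 × 9.17 = 0.177 μM.
Then v = 9.17 × 0.550/(0.177 + 0.550) = 6.94 μmol·min⁻¹.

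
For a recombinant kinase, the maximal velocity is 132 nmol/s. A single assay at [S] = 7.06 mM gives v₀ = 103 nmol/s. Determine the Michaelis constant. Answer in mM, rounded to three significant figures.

1.99 mM

v/Vmax = 103/132 = 0.7803 = [S]/(Km+[S]).
So Km + [S] = [S]/0.7803 = 9.048 mM, giving Km = 9.048 − 7.06 = 1.99 mM.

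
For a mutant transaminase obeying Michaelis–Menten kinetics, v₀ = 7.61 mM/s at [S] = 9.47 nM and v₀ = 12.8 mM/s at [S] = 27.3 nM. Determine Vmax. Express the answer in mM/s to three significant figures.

20.1 mM/s

From v = Vmax[S]/(Km+[S]), each point gives Vmax = v(Km+[S])/[S].
Equating: 7.61(Km+9.47)/9.47 = 12.8(Km+27.3)/27.3.
0.8036·Km + 7.61 = 0.4689·Km + 12.8, so (0.8036 − 0.4689)·Km = 12.8 − 7.61.
Km = 5.190/0.3347 = 15.5 nM; then Vmax = 7.61(15.5+9.47)/9.47 = 20.1 mM/s.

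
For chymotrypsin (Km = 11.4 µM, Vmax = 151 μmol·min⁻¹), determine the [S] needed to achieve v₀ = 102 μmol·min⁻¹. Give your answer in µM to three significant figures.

The required fractional saturation is v/Vmax = 102/151 = 0.6755.
Then [S]/(Km+[S]) = 0.6755 ⇒ [S] = 11.4 × 0.6755/(1 − 0.6755) = 23.7 µM.

23.7 µM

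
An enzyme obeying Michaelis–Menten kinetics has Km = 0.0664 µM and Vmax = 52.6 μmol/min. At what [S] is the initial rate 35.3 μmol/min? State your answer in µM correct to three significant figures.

The required fractional saturation is v/Vmax = 35.3/52.6 = 0.6711.
Then [S]/(Km+[S]) = 0.6711 ⇒ [S] = 0.0664 × 0.6711/(1 − 0.6711) = 0.135 µM.

0.135 µM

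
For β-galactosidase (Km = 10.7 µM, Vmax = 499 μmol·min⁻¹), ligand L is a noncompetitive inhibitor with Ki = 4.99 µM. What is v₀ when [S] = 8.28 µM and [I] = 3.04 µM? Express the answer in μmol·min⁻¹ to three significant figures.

With α = 1 + [I]/Ki = 1 + 3.04/4.99 = 1.609, the noncompetitive rate law is v = (Vmax/α)·[S] / (Km + [S]).
v = (499/1.609)×8.28 / (10.7 + 8.28) = 2568/18.98 = 135 μmol·min⁻¹.

135 μmol·min⁻¹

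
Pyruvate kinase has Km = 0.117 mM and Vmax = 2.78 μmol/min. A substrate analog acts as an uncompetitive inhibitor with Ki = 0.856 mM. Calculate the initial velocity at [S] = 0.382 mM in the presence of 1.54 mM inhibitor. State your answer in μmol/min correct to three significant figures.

0.895 μmol/min

α = 1 + [I]/Ki = 1 + 1.54/0.856 = 2.799.
For an uncompetitive inhibitor, both parameters are divided by α, giving Vmax/α and Km/α: Km,app = 0.0418 mM, Vmax,app = 0.993 μmol/min.
v = Vmax,app·[S]/(Km,app + [S]) = 0.993 × 0.382/(0.0418 + 0.382) = 0.895 μmol/min.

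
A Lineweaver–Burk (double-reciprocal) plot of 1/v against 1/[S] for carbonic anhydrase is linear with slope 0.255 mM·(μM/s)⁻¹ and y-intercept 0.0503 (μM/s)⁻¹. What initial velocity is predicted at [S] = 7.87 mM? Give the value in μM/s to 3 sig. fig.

The y-intercept is 1/Vmax, so Vmax = 1/0.0503 = 19.9 μM/s.
The slope is Km/Vmax, so Km = 0.255 × 19.9 = 5.07 mM.
Then v = 19.9 × 7.87/(5.07 + 7.87) = 12.1 μM/s.

12.1 μM/s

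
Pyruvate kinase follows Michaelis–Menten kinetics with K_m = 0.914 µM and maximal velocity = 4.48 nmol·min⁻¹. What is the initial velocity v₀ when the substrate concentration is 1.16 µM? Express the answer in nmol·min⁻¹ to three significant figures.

v = Vmax·[S]/(Km + [S]) = 4.48 × 1.16 / (0.914 + 1.16)
  = 5.197 / 2.074 = 2.51 nmol·min⁻¹.

2.51 nmol·min⁻¹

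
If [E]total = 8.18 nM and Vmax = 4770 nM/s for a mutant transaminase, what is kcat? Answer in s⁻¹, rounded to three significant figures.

583 s⁻¹

kcat = Vmax/[E]total = 4770 nM/s / 8.18 nM = 583 s⁻¹.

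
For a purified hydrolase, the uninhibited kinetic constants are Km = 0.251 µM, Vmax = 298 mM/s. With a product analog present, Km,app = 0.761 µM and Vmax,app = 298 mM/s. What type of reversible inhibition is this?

competitive

Km increases (0.251 → 0.761 µM) while Vmax is unchanged — the hallmark of competitive inhibition.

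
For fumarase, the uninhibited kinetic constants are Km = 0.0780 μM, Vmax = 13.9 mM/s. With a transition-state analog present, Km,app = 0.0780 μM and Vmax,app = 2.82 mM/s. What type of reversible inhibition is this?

noncompetitive

Vmax decreases (13.9 → 2.82 mM/s) while Km is unchanged — pure noncompetitive inhibition.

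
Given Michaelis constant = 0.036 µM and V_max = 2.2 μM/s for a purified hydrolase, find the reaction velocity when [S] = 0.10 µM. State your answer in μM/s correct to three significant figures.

v = Vmax·[S]/(Km + [S]) = 2.2 × 0.10 / (0.036 + 0.10)
  = 0.2200 / 0.1360 = 1.62 μM/s.

1.62 μM/s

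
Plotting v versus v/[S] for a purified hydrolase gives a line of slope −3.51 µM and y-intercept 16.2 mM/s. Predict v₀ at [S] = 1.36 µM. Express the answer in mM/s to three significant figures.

4.52 mM/s

In the Eadie–Hofstee form v = Vmax − Km·(v/[S]), the slope is −Km and the intercept is Vmax, so Km = 3.51 µM and Vmax = 16.2 mM/s.
v = 16.2 × 1.36/(3.51 + 1.36) = 4.52 mM/s.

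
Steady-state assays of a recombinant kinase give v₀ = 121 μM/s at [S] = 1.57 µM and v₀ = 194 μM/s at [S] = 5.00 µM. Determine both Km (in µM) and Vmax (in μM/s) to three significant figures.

Km = 1.91 µM; Vmax = 268 μM/s

From v = Vmax[S]/(Km+[S]), each point gives Vmax = v(Km+[S])/[S].
Equating: 121(Km+1.57)/1.57 = 194(Km+5.00)/5.00.
77.07·Km + 121 = 38.80·Km + 194, so (77.07 − 38.80)·Km = 194 − 121.
Km = 73.00/38.27 = 1.91 µM; then Vmax = 121(1.91+1.57)/1.57 = 268 μM/s.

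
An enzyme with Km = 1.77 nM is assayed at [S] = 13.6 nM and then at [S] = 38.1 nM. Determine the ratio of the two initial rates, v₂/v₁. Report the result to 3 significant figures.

Since Vmax cancels, v₂/v₁ = [S]₂(Km+[S]₁) / [S]₁(Km+[S]₂).
= 38.1×(1.77+13.6) / (13.6×(1.77+38.1)) = 585.6/542.2 = 1.08.

1.08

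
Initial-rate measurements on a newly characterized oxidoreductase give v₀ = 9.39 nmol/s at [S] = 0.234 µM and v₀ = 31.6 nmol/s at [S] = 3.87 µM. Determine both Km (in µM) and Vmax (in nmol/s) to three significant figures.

Km = 0.695 µM; Vmax = 37.3 nmol/s

In reciprocal form, 1/v = (Km/Vmax)·(1/[S]) + 1/Vmax. The two points give (1/[S], 1/v) = (4.274, 0.1065) and (0.2584, 0.03165).
Slope = (0.1065 − 0.03165)/(4.274 − 0.2584) = 0.01864; intercept = 0.1065 − 0.01864×4.274 = 0.02683.
Vmax = 1/intercept = 37.3 nmol/s; Km = slope × Vmax = 0.01864 × 37.3 = 0.695 µM.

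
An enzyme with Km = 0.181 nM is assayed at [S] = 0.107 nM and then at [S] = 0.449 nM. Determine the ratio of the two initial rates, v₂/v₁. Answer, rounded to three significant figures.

Since Vmax cancels, v₂/v₁ = [S]₂(Km+[S]₁) / [S]₁(Km+[S]₂).
= 0.449×(0.181+0.107) / (0.107×(0.181+0.449)) = 0.1293/0.06741 = 1.92.

1.92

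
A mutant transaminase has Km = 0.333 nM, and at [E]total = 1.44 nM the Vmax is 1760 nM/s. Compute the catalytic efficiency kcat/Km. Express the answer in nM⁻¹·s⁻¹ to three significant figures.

3670 nM⁻¹·s⁻¹

kcat = Vmax/[E]total = 1760/1.44 = 1220 s⁻¹.
kcat/Km = 1220/0.333 = 3670 nM⁻¹·s⁻¹.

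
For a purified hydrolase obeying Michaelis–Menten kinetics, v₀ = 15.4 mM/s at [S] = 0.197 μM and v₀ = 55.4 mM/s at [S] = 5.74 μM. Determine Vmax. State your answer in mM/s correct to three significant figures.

From v = Vmax[S]/(Km+[S]), each point gives Vmax = v(Km+[S])/[S].
Equating: 15.4(Km+0.197)/0.197 = 55.4(Km+5.74)/5.74.
78.17·Km + 15.4 = 9.652·Km + 55.4, so (78.17 − 9.652)·Km = 55.4 − 15.4.
Km = 40.00/68.52 = 0.584 μM; then Vmax = 15.4(0.584+0.197)/0.197 = 61.0 mM/s.

61.0 mM/s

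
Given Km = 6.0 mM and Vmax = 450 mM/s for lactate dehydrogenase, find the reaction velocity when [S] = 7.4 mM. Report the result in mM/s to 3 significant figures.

[S]/(Km+[S]) = 7.4/13.40 = 0.5522, the fractional saturation.
v = 0.5522 × Vmax = 0.5522 × 450 = 249 mM/s.

249 mM/s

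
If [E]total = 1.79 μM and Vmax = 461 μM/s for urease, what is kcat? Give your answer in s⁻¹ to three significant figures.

258 s⁻¹

kcat = Vmax/[E]total = 461 μM/s / 1.79 μM = 258 s⁻¹.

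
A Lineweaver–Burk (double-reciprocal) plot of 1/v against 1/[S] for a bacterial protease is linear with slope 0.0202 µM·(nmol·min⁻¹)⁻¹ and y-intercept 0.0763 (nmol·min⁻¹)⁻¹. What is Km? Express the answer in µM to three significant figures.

y-intercept = 1/Vmax ⇒ Vmax = 13.1 nmol·min⁻¹; slope = Km/Vmax ⇒ Km = slope × Vmax.
Km = 0.0202 × 13.1 = 0.265 µM.

0.265 µM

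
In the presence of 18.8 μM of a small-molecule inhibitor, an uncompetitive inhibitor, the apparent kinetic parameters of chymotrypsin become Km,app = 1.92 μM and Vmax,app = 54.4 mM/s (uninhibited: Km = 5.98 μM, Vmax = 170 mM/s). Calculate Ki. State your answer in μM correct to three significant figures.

Uncompetitive: Vmax,app = Vmax/α (and Km,app = Km/α) with α = 1 + [I]/Ki.
α = Vmax/Vmax,app = 170/54.4 = 3.125.
Ki = [I]/(α − 1) = 18.8/2.125 = 8.85 μM.

8.85 μM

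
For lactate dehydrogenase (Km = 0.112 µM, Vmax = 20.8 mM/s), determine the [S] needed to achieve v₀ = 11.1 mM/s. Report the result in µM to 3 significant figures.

0.128 µM

Rearranging v = Vmax[S]/(Km+[S]) gives [S] = Km·v/(Vmax − v).
[S] = 0.112 × 11.1 / (20.8 − 11.1) = 1.243/9.700 = 0.128 µM.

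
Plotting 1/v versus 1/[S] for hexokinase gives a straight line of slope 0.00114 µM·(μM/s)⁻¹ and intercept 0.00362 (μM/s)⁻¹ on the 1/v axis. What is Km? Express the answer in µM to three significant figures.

0.315 µM

y-intercept = 1/Vmax ⇒ Vmax = 276 μM/s; slope = Km/Vmax ⇒ Km = slope × Vmax.
Km = 0.00114 × 276 = 0.315 µM.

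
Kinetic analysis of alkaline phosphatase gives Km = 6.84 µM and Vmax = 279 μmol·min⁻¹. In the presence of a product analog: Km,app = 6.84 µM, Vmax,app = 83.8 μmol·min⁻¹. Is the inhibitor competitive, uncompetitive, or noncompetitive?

noncompetitive

Vmax decreases (279 → 83.8 μmol·min⁻¹) while Km is unchanged — pure noncompetitive inhibition.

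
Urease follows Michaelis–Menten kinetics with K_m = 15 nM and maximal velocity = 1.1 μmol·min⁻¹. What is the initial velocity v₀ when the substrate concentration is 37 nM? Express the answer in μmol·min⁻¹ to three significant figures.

[S]/(Km+[S]) = 37/52.00 = 0.7115, the fractional saturation.
v = 0.7115 × Vmax = 0.7115 × 1.1 = 0.783 μmol·min⁻¹.

0.783 μmol·min⁻¹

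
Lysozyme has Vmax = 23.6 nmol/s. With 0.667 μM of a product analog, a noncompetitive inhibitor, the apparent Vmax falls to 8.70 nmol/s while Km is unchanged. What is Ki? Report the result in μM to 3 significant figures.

0.389 μM

Noncompetitive: Vmax,app = Vmax/α with α = 1 + [I]/Ki.
α = Vmax/Vmax,app = 23.6/8.70 = 2.713.
Since α = 1 + [I]/Ki, [I]/Ki = 2.713 − 1 = 1.713 and Ki = 0.667/1.713 = 0.389 μM.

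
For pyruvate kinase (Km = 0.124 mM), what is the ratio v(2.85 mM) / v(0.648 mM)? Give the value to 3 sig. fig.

The fractional saturations are [S]/(Km+[S]) = 0.648/0.7720 = 0.8394 and 2.85/2.974 = 0.9583.
v₂/v₁ is just their ratio: 0.9583/0.8394 = 1.14.

1.14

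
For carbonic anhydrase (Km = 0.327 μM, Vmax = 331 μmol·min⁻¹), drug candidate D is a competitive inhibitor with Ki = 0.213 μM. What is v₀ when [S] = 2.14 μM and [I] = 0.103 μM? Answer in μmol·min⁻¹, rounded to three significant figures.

270 μmol·min⁻¹

α = 1 + [I]/Ki = 1 + 0.103/0.213 = 1.484.
For a competitive inhibitor, Vmax is unchanged and the apparent Km becomes α·Km: Km,app = 0.485 μM, Vmax,app = 331 μmol·min⁻¹.
v = Vmax,app·[S]/(Km,app + [S]) = 331 × 2.14/(0.485 + 2.14) = 270 μmol·min⁻¹.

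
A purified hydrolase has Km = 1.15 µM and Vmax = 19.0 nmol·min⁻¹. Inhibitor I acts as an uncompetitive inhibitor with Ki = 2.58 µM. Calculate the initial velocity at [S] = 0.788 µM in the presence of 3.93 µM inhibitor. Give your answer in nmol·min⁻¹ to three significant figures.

α = 1 + [I]/Ki = 1 + 3.93/2.58 = 2.523.
For an uncompetitive inhibitor, both parameters are divided by α, giving Vmax/α and Km/α: Km,app = 0.456 µM, Vmax,app = 7.53 nmol·min⁻¹.
v = Vmax,app·[S]/(Km,app + [S]) = 7.53 × 0.788/(0.456 + 0.788) = 4.77 nmol·min⁻¹.

4.77 nmol·min⁻¹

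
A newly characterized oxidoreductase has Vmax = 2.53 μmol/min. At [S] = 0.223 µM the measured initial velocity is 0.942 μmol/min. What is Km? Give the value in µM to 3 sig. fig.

v/Vmax = 0.942/2.53 = 0.3723 = [S]/(Km+[S]).
So Km + [S] = [S]/0.3723 = 0.5989 µM, giving Km = 0.5989 − 0.223 = 0.376 µM.

0.376 µM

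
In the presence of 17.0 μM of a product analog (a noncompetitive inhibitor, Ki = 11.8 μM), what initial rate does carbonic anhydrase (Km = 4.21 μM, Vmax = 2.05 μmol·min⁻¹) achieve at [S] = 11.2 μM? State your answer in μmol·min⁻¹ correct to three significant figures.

0.610 μmol·min⁻¹

α = 1 + [I]/Ki = 1 + 17.0/11.8 = 2.441.
For a noncompetitive inhibitor, Vmax is reduced to Vmax/α while Km is unchanged: Km,app = 4.21 μM, Vmax,app = 0.840 μmol·min⁻¹.
v = Vmax,app·[S]/(Km,app + [S]) = 0.840 × 11.2/(4.21 + 11.2) = 0.610 μmol·min⁻¹.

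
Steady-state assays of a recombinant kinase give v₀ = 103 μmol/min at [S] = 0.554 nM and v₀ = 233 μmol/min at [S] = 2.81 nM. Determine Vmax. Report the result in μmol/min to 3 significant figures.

338 μmol/min

From v = Vmax[S]/(Km+[S]), each point gives Vmax = v(Km+[S])/[S].
Equating: 103(Km+0.554)/0.554 = 233(Km+2.81)/2.81.
185.9·Km + 103 = 82.92·Km + 233, so (185.9 − 82.92)·Km = 233 − 103.
Km = 130.0/103.0 = 1.26 nM; then Vmax = 103(1.26+0.554)/0.554 = 338 μmol/min.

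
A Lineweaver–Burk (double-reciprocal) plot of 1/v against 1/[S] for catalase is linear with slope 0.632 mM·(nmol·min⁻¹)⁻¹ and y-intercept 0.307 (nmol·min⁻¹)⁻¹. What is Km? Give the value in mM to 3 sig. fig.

2.06 mM

y-intercept = 1/Vmax ⇒ Vmax = 3.26 nmol·min⁻¹; slope = Km/Vmax ⇒ Km = slope × Vmax.
Km = 0.632 × 3.26 = 2.06 mM.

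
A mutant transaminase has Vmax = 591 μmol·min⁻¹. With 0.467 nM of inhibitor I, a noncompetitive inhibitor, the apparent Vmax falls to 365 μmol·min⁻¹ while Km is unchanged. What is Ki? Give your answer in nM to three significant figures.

0.754 nM

Noncompetitive: Vmax,app = Vmax/α with α = 1 + [I]/Ki.
α = Vmax/Vmax,app = 591/365 = 1.619.
Since α = 1 + [I]/Ki, [I]/Ki = 1.619 − 1 = 0.6192 and Ki = 0.467/0.6192 = 0.754 nM.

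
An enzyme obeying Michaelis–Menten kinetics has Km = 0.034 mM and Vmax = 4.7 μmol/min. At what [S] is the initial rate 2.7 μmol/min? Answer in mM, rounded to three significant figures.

0.0459 mM

The required fractional saturation is v/Vmax = 2.7/4.7 = 0.5745.
Then [S]/(Km+[S]) = 0.5745 ⇒ [S] = 0.034 × 0.5745/(1 − 0.5745) = 0.0459 mM.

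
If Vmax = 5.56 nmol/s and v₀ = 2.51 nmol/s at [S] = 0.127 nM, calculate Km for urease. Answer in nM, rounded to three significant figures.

From v = Vmax[S]/(Km+[S]), Km = [S](Vmax − v)/v.
Km = 0.127 × (5.56 − 2.51) / 2.51 = 0.3873/2.51 = 0.154 nM.

0.154 nM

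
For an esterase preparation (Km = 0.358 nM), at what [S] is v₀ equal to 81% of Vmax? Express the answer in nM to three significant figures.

v/Vmax = [S]/(Km+[S]) = 0.81, so [S] = Km·0.81/(1 − 0.81) = 0.358 × 4.263.
[S] = 1.53 nM.

1.53 nM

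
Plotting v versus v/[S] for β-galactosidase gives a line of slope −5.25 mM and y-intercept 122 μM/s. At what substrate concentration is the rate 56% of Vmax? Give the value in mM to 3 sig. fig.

6.68 mM

The Eadie–Hofstee slope gives Km = 5.25 mM (slope = −Km).
v/Vmax = [S]/(Km+[S]) = 0.56 ⇒ [S] = Km·0.56/(1−0.56) = 5.25 × 1.273 = 6.68 mM.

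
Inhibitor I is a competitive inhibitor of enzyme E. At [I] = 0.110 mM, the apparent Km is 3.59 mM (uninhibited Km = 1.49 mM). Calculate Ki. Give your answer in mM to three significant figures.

0.0780 mM

Competitive: Km,app = α·Km with α = 1 + [I]/Ki.
α = Km,app/Km = 3.59/1.49 = 2.409.
Since α = 1 + [I]/Ki, [I]/Ki = 2.409 − 1 = 1.409 and Ki = 0.110/1.409 = 0.0780 mM.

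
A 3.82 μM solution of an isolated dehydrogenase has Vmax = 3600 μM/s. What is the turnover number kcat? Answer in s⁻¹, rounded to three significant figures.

942 s⁻¹

kcat = Vmax/[E]total = 3600 μM/s / 3.82 μM = 942 s⁻¹.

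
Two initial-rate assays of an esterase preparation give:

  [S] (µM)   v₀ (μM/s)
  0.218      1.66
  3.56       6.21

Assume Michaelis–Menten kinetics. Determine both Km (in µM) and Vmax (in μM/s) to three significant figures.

From v = Vmax[S]/(Km+[S]), each point gives Vmax = v(Km+[S])/[S].
Equating: 1.66(Km+0.218)/0.218 = 6.21(Km+3.56)/3.56.
7.615·Km + 1.66 = 1.744·Km + 6.21, so (7.615 − 1.744)·Km = 6.21 − 1.66.
Km = 4.550/5.870 = 0.775 µM; then Vmax = 1.66(0.775+0.218)/0.218 = 7.56 μM/s.

Km = 0.775 µM; Vmax = 7.56 μM/s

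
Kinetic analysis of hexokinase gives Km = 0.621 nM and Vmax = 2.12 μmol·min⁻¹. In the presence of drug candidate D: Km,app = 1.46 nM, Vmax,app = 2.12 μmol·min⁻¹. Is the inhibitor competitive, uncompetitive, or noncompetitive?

competitive

Km increases (0.621 → 1.46 nM) while Vmax is unchanged — the hallmark of competitive inhibition.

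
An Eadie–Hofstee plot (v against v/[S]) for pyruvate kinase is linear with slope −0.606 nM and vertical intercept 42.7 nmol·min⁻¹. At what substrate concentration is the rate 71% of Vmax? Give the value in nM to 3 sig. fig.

1.48 nM

The Eadie–Hofstee slope gives Km = 0.606 nM (slope = −Km).
v/Vmax = [S]/(Km+[S]) = 0.71 ⇒ [S] = Km·0.71/(1−0.71) = 0.606 × 2.448 = 1.48 nM.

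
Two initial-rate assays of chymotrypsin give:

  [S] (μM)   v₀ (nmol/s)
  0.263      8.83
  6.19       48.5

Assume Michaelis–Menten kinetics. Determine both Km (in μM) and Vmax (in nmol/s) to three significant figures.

Km = 1.54 μM; Vmax = 60.6 nmol/s

From v = Vmax[S]/(Km+[S]), each point gives Vmax = v(Km+[S])/[S].
Equating: 8.83(Km+0.263)/0.263 = 48.5(Km+6.19)/6.19.
33.57·Km + 8.83 = 7.835·Km + 48.5, so (33.57 − 7.835)·Km = 48.5 − 8.83.
Km = 39.67/25.74 = 1.54 μM; then Vmax = 8.83(1.54+0.263)/0.263 = 60.6 nmol/s.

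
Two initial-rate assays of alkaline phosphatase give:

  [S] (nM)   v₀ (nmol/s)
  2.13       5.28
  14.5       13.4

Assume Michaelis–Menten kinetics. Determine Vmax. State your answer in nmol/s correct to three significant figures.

In reciprocal form, 1/v = (Km/Vmax)·(1/[S]) + 1/Vmax. The two points give (1/[S], 1/v) = (0.4695, 0.1894) and (0.06897, 0.07463).
Slope = (0.1894 − 0.07463)/(0.4695 − 0.06897) = 0.2865; intercept = 0.1894 − 0.2865×0.4695 = 0.05487.
Vmax = 1/intercept = 18.2 nmol/s; Km = slope × Vmax = 0.2865 × 18.2 = 5.22 nM.

18.2 nmol/s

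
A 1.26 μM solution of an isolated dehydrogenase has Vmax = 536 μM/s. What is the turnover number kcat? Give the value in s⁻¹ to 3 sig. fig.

425 s⁻¹

kcat = Vmax/[E]total = 536 μM/s / 1.26 μM = 425 s⁻¹.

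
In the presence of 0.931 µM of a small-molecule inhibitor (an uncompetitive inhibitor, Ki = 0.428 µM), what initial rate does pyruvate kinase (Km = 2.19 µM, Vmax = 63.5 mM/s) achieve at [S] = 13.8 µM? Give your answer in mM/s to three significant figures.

With α = 1 + [I]/Ki = 1 + 0.931/0.428 = 3.175, the uncompetitive rate law is v = (Vmax/α)·[S] / (Km/α + [S]).
v = (63.5/3.175)×13.8 / (2.19/3.175 + 13.8) = 276.0/14.49 = 19.0 mM/s.

19.0 mM/s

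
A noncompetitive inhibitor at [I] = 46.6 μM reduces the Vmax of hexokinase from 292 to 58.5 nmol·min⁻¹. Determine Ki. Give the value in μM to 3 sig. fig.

Noncompetitive: Vmax,app = Vmax/α with α = 1 + [I]/Ki.
α = Vmax/Vmax,app = 292/58.5 = 4.991.
Ki = [I]/(α − 1) = 46.6/3.991 = 11.7 μM.

11.7 μM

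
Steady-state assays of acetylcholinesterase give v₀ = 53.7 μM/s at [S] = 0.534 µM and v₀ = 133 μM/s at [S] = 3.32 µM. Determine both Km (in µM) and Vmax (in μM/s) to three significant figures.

From v = Vmax[S]/(Km+[S]), each point gives Vmax = v(Km+[S])/[S].
Equating: 53.7(Km+0.534)/0.534 = 133(Km+3.32)/3.32.
100.6·Km + 53.7 = 40.06·Km + 133, so (100.6 − 40.06)·Km = 133 − 53.7.
Km = 79.30/60.50 = 1.31 µM; then Vmax = 53.7(1.31+0.534)/0.534 = 186 μM/s.

Km = 1.31 µM; Vmax = 186 μM/s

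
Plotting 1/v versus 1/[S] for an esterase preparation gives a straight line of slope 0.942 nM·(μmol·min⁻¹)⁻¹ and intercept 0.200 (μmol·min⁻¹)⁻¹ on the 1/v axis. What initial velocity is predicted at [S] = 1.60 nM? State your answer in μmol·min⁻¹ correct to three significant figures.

The y-intercept is 1/Vmax, so Vmax = 1/0.200 = 5.00 μmol·min⁻¹.
The slope is Km/Vmax, so Km = 0.942 × 5.00 = 4.71 nM.
Then v = 5.00 × 1.60/(4.71 + 1.60) = 1.27 μmol·min⁻¹.

1.27 μmol·min⁻¹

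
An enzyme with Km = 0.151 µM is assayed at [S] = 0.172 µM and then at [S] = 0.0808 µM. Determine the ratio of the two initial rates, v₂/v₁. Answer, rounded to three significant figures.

Since Vmax cancels, v₂/v₁ = [S]₂(Km+[S]₁) / [S]₁(Km+[S]₂).
= 0.0808×(0.151+0.172) / (0.172×(0.151+0.0808)) = 0.02610/0.03987 = 0.655.

0.655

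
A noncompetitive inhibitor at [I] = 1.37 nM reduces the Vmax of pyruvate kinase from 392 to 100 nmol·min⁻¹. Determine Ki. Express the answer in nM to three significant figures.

Noncompetitive: Vmax,app = Vmax/α with α = 1 + [I]/Ki.
α = Vmax/Vmax,app = 392/100 = 3.920.
Ki = [I]/(α − 1) = 1.37/2.920 = 0.469 nM.

0.469 nM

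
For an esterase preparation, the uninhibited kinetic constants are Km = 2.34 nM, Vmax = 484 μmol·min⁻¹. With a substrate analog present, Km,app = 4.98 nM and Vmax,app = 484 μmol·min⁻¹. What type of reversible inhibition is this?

competitive

Km increases (2.34 → 4.98 nM) while Vmax is unchanged — the hallmark of competitive inhibition.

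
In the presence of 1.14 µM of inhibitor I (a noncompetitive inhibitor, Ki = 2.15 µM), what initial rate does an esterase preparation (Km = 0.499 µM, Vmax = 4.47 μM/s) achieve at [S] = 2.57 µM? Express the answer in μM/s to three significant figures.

With α = 1 + [I]/Ki = 1 + 1.14/2.15 = 1.530, the noncompetitive rate law is v = (Vmax/α)·[S] / (Km + [S]).
v = (4.47/1.530)×2.57 / (0.499 + 2.57) = 7.507/3.069 = 2.45 μM/s.

2.45 μM/s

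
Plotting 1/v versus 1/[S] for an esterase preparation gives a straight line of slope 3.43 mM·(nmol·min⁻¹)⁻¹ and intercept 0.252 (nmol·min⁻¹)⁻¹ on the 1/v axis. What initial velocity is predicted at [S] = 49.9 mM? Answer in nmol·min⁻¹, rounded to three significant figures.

The y-intercept is 1/Vmax, so Vmax = 1/0.252 = 3.97 nmol·min⁻¹.
The slope is Km/Vmax, so Km = 3.43 × 3.97 = 13.6 mM.
Then v = 3.97 × 49.9/(13.6 + 49.9) = 3.12 nmol·min⁻¹.

3.12 nmol·min⁻¹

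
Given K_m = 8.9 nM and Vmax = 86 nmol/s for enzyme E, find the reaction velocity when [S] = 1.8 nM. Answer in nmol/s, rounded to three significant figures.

v = Vmax·[S]/(Km + [S]) = 86 × 1.8 / (8.9 + 1.8)
  = 154.8 / 10.70 = 14.5 nmol/s.

14.5 nmol/s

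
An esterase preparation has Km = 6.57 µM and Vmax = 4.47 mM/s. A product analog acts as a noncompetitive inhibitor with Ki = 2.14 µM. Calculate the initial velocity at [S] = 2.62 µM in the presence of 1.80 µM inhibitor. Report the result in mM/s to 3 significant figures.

0.692 mM/s

With α = 1 + [I]/Ki = 1 + 1.80/2.14 = 1.841, the noncompetitive rate law is v = (Vmax/α)·[S] / (Km + [S]).
v = (4.47/1.841)×2.62 / (6.57 + 2.62) = 6.361/9.190 = 0.692 mM/s.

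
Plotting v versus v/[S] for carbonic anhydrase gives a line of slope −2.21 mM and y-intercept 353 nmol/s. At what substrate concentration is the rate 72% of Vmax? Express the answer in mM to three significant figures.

The Eadie–Hofstee slope gives Km = 2.21 mM (slope = −Km).
v/Vmax = [S]/(Km+[S]) = 0.72 ⇒ [S] = Km·0.72/(1−0.72) = 2.21 × 2.571 = 5.68 mM.

5.68 mM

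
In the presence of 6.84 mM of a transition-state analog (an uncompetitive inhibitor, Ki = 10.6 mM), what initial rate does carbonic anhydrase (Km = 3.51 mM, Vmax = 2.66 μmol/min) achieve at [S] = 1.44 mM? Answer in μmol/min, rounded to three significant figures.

0.652 μmol/min

α = 1 + [I]/Ki = 1 + 6.84/10.6 = 1.645.
For an uncompetitive inhibitor, both parameters are divided by α, giving Vmax/α and Km/α: Km,app = 2.13 mM, Vmax,app = 1.62 μmol/min.
v = Vmax,app·[S]/(Km,app + [S]) = 1.62 × 1.44/(2.13 + 1.44) = 0.652 μmol/min.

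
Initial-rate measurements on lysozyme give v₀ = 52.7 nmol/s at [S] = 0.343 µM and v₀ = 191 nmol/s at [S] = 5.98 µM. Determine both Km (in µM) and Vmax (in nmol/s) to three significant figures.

In reciprocal form, 1/v = (Km/Vmax)·(1/[S]) + 1/Vmax. The two points give (1/[S], 1/v) = (2.915, 0.01898) and (0.1672, 0.005236).
Slope = (0.01898 − 0.005236)/(2.915 − 0.1672) = 0.004999; intercept = 0.01898 − 0.004999×2.915 = 0.004400.
Vmax = 1/intercept = 227 nmol/s; Km = slope × Vmax = 0.004999 × 227 = 1.14 µM.

Km = 1.14 µM; Vmax = 227 nmol/s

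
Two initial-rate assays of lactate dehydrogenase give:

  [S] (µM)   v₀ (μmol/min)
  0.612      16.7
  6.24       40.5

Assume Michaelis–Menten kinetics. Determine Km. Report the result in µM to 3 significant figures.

In reciprocal form, 1/v = (Km/Vmax)·(1/[S]) + 1/Vmax. The two points give (1/[S], 1/v) = (1.634, 0.05988) and (0.1603, 0.02469).
Slope = (0.05988 − 0.02469)/(1.634 − 0.1603) = 0.02388; intercept = 0.05988 − 0.02388×1.634 = 0.02086.
Vmax = 1/intercept = 47.9 μmol/min; Km = slope × Vmax = 0.02388 × 47.9 = 1.14 µM.

1.14 µM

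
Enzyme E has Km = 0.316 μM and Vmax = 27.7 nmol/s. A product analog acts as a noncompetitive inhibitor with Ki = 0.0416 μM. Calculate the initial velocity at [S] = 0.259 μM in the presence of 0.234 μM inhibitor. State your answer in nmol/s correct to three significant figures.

1.88 nmol/s

With α = 1 + [I]/Ki = 1 + 0.234/0.0416 = 6.625, the noncompetitive rate law is v = (Vmax/α)·[S] / (Km + [S]).
v = (27.7/6.625)×0.259 / (0.316 + 0.259) = 1.083/0.5750 = 1.88 nmol/s.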